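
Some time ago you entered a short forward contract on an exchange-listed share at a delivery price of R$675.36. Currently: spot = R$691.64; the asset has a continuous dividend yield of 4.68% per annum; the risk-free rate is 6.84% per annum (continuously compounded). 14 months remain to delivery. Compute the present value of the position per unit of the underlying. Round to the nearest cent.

-R$31.33

Current fair forward for the remaining 14 months: F = S·e^((r − q)·T), (r − q) = 0.0684 − 0.0468 = 0.0216
F = 691.64 · e^(0.0216 × 14/12) = 691.64 × 1.025520 = 709.2907
Value of long forward = (F − K)·e^(−rT) = (709.2907 − 675.36) · e^(−0.0684·14/12)
= 33.9307 × 0.923301 = 31.33
Short position value = −(long value) = -R$31.33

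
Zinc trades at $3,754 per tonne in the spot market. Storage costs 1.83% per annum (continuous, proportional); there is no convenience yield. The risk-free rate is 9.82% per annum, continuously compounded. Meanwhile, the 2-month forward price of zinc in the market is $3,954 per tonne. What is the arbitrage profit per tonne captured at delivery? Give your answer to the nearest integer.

$126 per tonne

Fair forward: F* = S·e^(carry·T), with carry = (r + u) = 0.0982 + 0.0183 = 0.1165
F* = 3754 · e^(0.1165 × 2/12) = 3754 · e^0.019417 = 3754 × 1.019607 = $3827.6047
Market $3954 > fair $3827.6047: forward overpriced → cash-and-carry (buy spot, short the forward).
At maturity, profit = |F_mkt − F*| = |3954 − 3827.6047| = $126 per tonne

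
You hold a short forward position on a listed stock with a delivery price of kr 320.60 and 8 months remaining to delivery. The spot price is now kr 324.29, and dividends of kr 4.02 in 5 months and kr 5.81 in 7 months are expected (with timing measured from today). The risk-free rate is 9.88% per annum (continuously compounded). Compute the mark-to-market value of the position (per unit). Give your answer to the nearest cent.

PV(remaining dividends) I = 4.02·e^(−0.0988·5/12) + 5.81·e^(−0.0988·7/12) = 9.3425
Current forward F = (S − I)·e^(rT) = (324.29 − 9.3425)·e^(0.0988·8/12) = 314.9475 × 1.068084 = 336.3904
Value (long) = (F − K)·e^(−rT) = (336.3904 − 320.60) × 0.936256 = 14.7839
Short position value = −(long value) = -kr 14.78

-kr 14.78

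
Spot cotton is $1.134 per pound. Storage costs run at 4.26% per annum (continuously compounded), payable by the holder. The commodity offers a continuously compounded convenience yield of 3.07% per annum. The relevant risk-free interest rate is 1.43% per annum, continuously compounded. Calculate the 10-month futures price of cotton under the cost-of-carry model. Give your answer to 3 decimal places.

Net carry = r + u − y = 0.0143 + 0.0426 − 0.0307 = 0.0262
F = S·e^((r+u−y)T) = 1.134 · e^(0.0262 × 10/12) = 1.134 · e^0.021833
= 1.134 × 1.022073 = $1.159 per pound

$1.159 per pound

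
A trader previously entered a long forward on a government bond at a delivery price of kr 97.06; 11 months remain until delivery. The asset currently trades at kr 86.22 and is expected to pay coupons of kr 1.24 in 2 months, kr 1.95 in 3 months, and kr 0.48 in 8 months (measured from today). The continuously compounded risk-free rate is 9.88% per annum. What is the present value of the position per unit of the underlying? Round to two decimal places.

-kr 6.01

PV(remaining coupons) I = 1.24·e^(−0.0988·2/12) + 1.95·e^(−0.0988·3/12) + 0.48·e^(−0.0988·8/12) = 3.5716
Current forward F = (S − I)·e^(rT) = (86.22 − 3.5716)·e^(0.0988·11/12) = 82.6484 × 1.094794 = 90.4830
Value (long) = (F − K)·e^(−rT) = (90.4830 − 97.06) × 0.913413 = -6.0075
Value = -kr 6.01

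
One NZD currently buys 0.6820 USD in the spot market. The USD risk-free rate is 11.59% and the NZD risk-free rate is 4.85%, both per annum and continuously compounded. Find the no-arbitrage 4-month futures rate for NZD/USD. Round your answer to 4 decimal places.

F = S·e^((r_USD − r_NZD)T) = 0.6820 · e^((0.1159 − 0.0485) × 4/12)
= 0.6820 · e^0.022467 = 0.6820 × 1.022721
F = 0.6975 USD per NZD

0.6975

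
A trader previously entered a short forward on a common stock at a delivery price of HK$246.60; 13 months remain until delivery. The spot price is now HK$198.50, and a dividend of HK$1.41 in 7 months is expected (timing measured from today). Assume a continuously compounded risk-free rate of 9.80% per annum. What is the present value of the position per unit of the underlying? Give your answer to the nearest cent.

HK$24.59

PV(remaining dividends) I = 1.41·e^(−0.0980·7/12) = 1.3317
Current forward F = (S − I)·e^(rT) = (198.50 − 1.3317)·e^(0.0980·13/12) = 197.1683 × 1.112007 = 219.2525
Value (long) = (F − K)·e^(−rT) = (219.2525 − 246.60) × 0.899275 = -24.5929
Short position value = −(long value) = HK$24.59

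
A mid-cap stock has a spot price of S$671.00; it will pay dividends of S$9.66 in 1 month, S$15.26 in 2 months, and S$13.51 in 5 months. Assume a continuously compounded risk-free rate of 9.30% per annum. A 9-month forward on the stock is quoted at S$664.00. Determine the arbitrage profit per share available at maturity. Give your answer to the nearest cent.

S$15.15 per share

PV(dividends) I = 9.66·e^(−0.0930·1/12) + 15.26·e^(−0.0930·2/12) + 13.51·e^(−0.0930·5/12) = 37.6072
Fair forward F* = (S − I)·e^(rT) = (671.00 − 37.6072)·e^0.069750 = 633.3928 × 1.072240 = 679.1491
Market S$664.00 < fair 679.1491: forward underpriced → reverse cash-and-carry (short the stock, invest proceeds at r, pay the dividends, go long the forward).
Profit at T = |F_mkt − F*| = |664.00 − 679.1491| = S$15.15 per share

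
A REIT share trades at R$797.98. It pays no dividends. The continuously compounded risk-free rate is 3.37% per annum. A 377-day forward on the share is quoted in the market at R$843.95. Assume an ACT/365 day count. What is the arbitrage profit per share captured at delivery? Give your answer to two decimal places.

Fair forward: F* = S·e^(carry·T), with carry = r = 0.0337
F* = 797.98 · e^(0.0337 × 377/365) = 797.98 · e^0.034808 = 797.98 × 1.035421 = R$826.2452
Market R$843.95 > fair R$826.2452: forward overpriced → cash-and-carry (buy spot, short the forward).
At maturity, profit = |F_mkt − F*| = |843.95 − 826.2452| = R$17.70 per share

R$17.70 per share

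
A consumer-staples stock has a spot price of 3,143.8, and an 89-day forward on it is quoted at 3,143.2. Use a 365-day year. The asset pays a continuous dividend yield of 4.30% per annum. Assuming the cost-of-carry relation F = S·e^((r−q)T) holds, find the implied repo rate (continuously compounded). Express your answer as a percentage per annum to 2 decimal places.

From F = S·e^((r−q)T): (r − q) = ln(F/S)/T
ln(3143.2/3143.8) = ln(0.999809) = -0.000191
(r − q) = -0.000191 / (89/365) = -0.000783
r = ln(F/S)/T + q = -0.000783 + 0.0430 = 0.042217
r = 4.22%

4.22%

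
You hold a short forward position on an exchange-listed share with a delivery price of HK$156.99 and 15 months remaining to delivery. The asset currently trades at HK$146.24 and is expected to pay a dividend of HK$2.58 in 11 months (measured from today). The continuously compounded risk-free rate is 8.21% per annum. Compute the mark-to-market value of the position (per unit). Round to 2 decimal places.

-HK$2.17

PV(remaining dividends) I = 2.58·e^(−0.0821·11/12) = 2.3930
Current forward F = (S − I)·e^(rT) = (146.24 − 2.3930)·e^(0.0821·15/12) = 143.8470 × 1.108076 = 159.3934
Value (long) = (F − K)·e^(−rT) = (159.3934 − 156.99) × 0.902465 = 2.1690
Short position value = −(long value) = -HK$2.17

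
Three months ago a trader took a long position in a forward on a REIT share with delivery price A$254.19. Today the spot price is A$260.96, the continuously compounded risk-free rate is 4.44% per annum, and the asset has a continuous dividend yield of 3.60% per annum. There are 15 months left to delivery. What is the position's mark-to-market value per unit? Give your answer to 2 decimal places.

Current fair forward for the remaining 15 months: F = S·e^((r − q)·T), (r − q) = 0.0444 − 0.0360 = 0.0084
F = 260.96 · e^(0.0084 × 15/12) = 260.96 × 1.010555 = 263.7144
Value of long forward = (F − K)·e^(−rT) = (263.7144 − 254.19) · e^(−0.0444·15/12)
= 9.5244 × 0.946012 = 9.01

A$9.01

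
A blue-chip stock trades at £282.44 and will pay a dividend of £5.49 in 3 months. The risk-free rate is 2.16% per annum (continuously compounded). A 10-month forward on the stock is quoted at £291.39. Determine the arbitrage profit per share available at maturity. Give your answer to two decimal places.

PV(dividends) I = 5.49·e^(−0.0216·3/12) = 5.4604
Fair forward F* = (S − I)·e^(rT) = (282.44 − 5.4604)·e^0.018000 = 276.9796 × 1.018163 = 282.0104
Market £291.39 > fair 282.0104: forward overpriced → cash-and-carry (borrow at r, buy the stock and collect the dividends, short the forward).
Profit at T = |F_mkt − F*| = |291.39 − 282.0104| = £9.38 per share

£9.38 per share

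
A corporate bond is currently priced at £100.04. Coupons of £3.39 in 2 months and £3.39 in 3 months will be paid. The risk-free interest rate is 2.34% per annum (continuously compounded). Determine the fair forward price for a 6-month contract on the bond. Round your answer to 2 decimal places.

PV(coupons) I = 3.39·e^(−0.0234·2/12) + 3.39·e^(−0.0234·3/12)
I = 3.3768 + 3.3702 = 6.7470
F = (S − I)·e^(rT) = (100.04 − 6.7470) · e^(0.0234·6/12)
= 93.2930 · e^0.011700 = 93.2930 × 1.011769 = £94.39

£94.39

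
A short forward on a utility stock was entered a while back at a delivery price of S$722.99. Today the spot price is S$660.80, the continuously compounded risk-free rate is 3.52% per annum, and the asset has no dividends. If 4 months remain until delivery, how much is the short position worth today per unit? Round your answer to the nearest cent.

Current fair forward for the remaining 4 months: F = S·e^(r·T), r = 0.0352
F = 660.80 · e^(0.0352 × 4/12) = 660.80 × 1.011802 = 668.5988
Value of long forward = (F − K)·e^(−rT) = (668.5988 − 722.99) · e^(−0.0352·4/12)
= -54.3912 × 0.988335 = -53.76
Short position value = −(long value) = S$53.76

S$53.76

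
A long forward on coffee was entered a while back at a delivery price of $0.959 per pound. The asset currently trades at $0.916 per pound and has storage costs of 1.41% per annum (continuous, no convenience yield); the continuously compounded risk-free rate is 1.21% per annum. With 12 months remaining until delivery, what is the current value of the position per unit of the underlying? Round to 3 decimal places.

-$0.018 per pound

Current fair forward for the remaining 12 months: F = S·e^((r + u)·T), (r + u) = 0.0121 + 0.0141 = 0.0262
F = 0.916 · e^(0.0262 × 12/12) = 0.916 × 1.026546 = 0.9403
Value of long forward = (F − K)·e^(−rT) = (0.9403 − 0.959) · e^(−0.0121·12/12)
= -0.0187 × 0.987973 = -0.018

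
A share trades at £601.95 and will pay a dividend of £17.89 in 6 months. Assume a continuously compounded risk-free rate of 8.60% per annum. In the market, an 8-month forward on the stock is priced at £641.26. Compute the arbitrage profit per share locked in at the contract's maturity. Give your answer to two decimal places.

£21.94 per share

PV(dividends) I = 17.89·e^(−0.0860·6/12) = 17.1370
Fair forward F* = (S − I)·e^(rT) = (601.95 − 17.1370)·e^0.057333 = 584.8130 × 1.059008 = 619.3216
Market £641.26 > fair 619.3216: forward overpriced → cash-and-carry (borrow at r, buy the stock and collect the dividends, short the forward).
Profit at T = |F_mkt − F*| = |641.26 − 619.3216| = £21.94 per share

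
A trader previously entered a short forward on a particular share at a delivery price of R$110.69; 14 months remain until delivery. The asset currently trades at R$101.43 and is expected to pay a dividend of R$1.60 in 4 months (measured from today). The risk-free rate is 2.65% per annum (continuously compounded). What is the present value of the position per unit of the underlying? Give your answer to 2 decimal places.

R$7.48

PV(remaining dividends) I = 1.60·e^(−0.0265·4/12) = 1.5859
Current forward F = (S − I)·e^(rT) = (101.43 − 1.5859)·e^(0.0265·14/12) = 99.8441 × 1.031400 = 102.9792
Value (long) = (F − K)·e^(−rT) = (102.9792 − 110.69) × 0.969556 = -7.4761
Short position value = −(long value) = R$7.48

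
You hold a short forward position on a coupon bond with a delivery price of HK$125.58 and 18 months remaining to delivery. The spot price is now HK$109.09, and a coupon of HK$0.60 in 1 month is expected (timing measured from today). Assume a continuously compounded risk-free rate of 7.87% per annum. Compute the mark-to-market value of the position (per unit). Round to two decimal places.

PV(remaining coupons) I = 0.60·e^(−0.0787·1/12) = 0.5961
Current forward F = (S − I)·e^(rT) = (109.09 − 0.5961)·e^(0.0787·18/12) = 108.4939 × 1.125300 = 122.0882
Value (long) = (F − K)·e^(−rT) = (122.0882 − 125.58) × 0.888652 = -3.1030
Short position value = −(long value) = HK$3.10

HK$3.10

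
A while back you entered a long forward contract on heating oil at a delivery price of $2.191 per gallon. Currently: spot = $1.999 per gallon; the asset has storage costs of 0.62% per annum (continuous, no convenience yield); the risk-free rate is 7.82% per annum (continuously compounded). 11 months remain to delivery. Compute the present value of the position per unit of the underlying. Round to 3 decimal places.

-$0.029 per gallon

Current fair forward for the remaining 11 months: F = S·e^((r + u)·T), (r + u) = 0.0782 + 0.0062 = 0.0844
F = 1.999 · e^(0.0844 × 11/12) = 1.999 × 1.080438 = 2.1598
Value of long forward = (F − K)·e^(−rT) = (2.1598 − 2.191) · e^(−0.0782·11/12)
= -0.0312 × 0.930826 = -0.029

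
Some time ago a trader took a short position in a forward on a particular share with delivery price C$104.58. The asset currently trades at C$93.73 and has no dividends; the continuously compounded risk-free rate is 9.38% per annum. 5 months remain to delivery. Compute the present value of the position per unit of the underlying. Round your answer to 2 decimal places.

Current fair forward for the remaining 5 months: F = S·e^(r·T), r = 0.0938
F = 93.73 · e^(0.0938 × 5/12) = 93.73 × 1.039857 = 97.4658
Value of long forward = (F − K)·e^(−rT) = (97.4658 − 104.58) · e^(−0.0938·5/12)
= -7.1142 × 0.961671 = -6.84
Short position value = −(long value) = C$6.84

C$6.84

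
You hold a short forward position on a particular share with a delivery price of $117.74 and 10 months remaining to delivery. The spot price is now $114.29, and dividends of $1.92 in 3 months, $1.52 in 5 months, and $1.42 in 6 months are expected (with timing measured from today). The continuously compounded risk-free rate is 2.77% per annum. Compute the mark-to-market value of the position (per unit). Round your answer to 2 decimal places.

PV(remaining dividends) I = 1.92·e^(−0.0277·3/12) + 1.52·e^(−0.0277·5/12) + 1.42·e^(−0.0277·6/12) = 4.8098
Current forward F = (S − I)·e^(rT) = (114.29 − 4.8098)·e^(0.0277·10/12) = 109.4802 × 1.023352 = 112.0368
Value (long) = (F − K)·e^(−rT) = (112.0368 − 117.74) × 0.977181 = -5.5731
Short position value = −(long value) = $5.57

$5.57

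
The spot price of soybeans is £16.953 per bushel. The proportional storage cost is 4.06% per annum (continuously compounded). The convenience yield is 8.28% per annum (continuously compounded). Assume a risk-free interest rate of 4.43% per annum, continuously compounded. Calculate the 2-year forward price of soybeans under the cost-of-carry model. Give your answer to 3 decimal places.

£17.024 per bushel

Net carry = r + u − y = 0.0443 + 0.0406 − 0.0828 = 0.0021
F = S·e^((r+u−y)T) = 16.953 · e^(0.0021 × 2) = 16.953 · e^0.004200
= 16.953 × 1.004209 = £17.024 per bushel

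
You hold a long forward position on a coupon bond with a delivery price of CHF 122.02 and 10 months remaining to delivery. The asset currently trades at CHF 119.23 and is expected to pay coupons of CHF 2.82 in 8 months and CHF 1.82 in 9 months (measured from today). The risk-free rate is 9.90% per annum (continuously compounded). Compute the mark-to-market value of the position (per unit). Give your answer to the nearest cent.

CHF 2.54

PV(remaining coupons) I = 2.82·e^(−0.0990·8/12) + 1.82·e^(−0.0990·9/12) = 4.3296
Current forward F = (S − I)·e^(rT) = (119.23 − 4.3296)·e^(0.0990·10/12) = 114.9004 × 1.085999 = 124.7817
Value (long) = (F − K)·e^(−rT) = (124.7817 − 122.02) × 0.920811 = 2.5430
Value = CHF 2.54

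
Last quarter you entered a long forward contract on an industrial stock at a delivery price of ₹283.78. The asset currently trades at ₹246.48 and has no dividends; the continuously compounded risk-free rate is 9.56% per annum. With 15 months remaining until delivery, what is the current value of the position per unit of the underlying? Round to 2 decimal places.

-₹5.34

Current fair forward for the remaining 15 months: F = S·e^(r·T), r = 0.0956
F = 246.48 · e^(0.0956 × 15/12) = 246.48 × 1.126933 = 277.7664
Value of long forward = (F − K)·e^(−rT) = (277.7664 − 283.78) · e^(−0.0956·15/12)
= -6.0136 × 0.887364 = -5.34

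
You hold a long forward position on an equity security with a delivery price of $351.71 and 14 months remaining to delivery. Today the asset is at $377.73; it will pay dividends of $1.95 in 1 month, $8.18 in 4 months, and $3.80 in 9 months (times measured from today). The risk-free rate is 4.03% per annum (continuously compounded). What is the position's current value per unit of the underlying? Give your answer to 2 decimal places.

PV(remaining dividends) I = 1.95·e^(−0.0403·1/12) + 8.18·e^(−0.0403·4/12) + 3.80·e^(−0.0403·9/12) = 13.7012
Current forward F = (S − I)·e^(rT) = (377.73 − 13.7012)·e^(0.0403·14/12) = 364.0288 × 1.048139 = 381.5528
Value (long) = (F − K)·e^(−rT) = (381.5528 − 351.71) × 0.954071 = 28.4722
Value = $28.47

$28.47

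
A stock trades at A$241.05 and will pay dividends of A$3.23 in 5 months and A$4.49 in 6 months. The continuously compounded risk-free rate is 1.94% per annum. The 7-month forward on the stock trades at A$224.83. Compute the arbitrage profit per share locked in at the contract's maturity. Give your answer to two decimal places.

PV(dividends) I = 3.23·e^(−0.0194·5/12) + 4.49·e^(−0.0194·6/12) = 7.6507
Fair forward F* = (S − I)·e^(rT) = (241.05 − 7.6507)·e^0.011317 = 233.3993 × 1.011381 = 236.0556
Market A$224.83 < fair 236.0556: forward underpriced → reverse cash-and-carry (short the stock, invest proceeds at r, pay the dividends, go long the forward).
Profit at T = |F_mkt − F*| = |224.83 − 236.0556| = A$11.23 per share

A$11.23 per share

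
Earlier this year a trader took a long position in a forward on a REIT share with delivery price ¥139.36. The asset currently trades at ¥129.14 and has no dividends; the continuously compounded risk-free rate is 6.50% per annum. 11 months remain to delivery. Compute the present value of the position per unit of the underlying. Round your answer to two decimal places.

Current fair forward for the remaining 11 months: F = S·e^(r·T), r = 0.0650
F = 129.14 · e^(0.0650 × 11/12) = 129.14 × 1.061394 = 137.0684
Value of long forward = (F − K)·e^(−rT) = (137.0684 − 139.36) · e^(−0.0650·11/12)
= -2.2916 × 0.942157 = -2.16

-¥2.16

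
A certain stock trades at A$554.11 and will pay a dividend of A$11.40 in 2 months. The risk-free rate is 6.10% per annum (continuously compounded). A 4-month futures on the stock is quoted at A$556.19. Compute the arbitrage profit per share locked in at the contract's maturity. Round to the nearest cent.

A$2.21 per share

PV(dividends) I = 11.40·e^(−0.0610·2/12) = 11.2847
Fair futures F* = (S − I)·e^(rT) = (554.11 − 11.2847)·e^0.020333 = 542.8253 × 1.020541 = 553.9755
Market A$556.19 > fair 553.9755: forward overpriced → cash-and-carry (borrow at r, buy the stock and collect the dividends, short the forward).
Profit at T = |F_mkt − F*| = |556.19 − 553.9755| = A$2.21 per share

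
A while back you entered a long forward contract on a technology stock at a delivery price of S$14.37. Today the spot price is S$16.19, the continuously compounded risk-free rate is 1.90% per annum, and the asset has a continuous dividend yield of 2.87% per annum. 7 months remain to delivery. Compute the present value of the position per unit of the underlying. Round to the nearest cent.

S$1.71

Current fair forward for the remaining 7 months: F = S·e^((r − q)·T), (r − q) = 0.0190 − 0.0287 = -0.0097
F = 16.19 · e^(-0.0097 × 7/12) = 16.19 × 0.994358 = 16.0987
Value of long forward = (F − K)·e^(−rT) = (16.0987 − 14.37) · e^(−0.0190·7/12)
= 1.7287 × 0.988978 = 1.71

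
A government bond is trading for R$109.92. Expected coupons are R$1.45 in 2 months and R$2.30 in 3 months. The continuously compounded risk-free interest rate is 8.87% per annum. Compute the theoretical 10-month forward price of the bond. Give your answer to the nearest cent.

R$114.39

PV(coupons) I = 1.45·e^(−0.0887·2/12) + 2.30·e^(−0.0887·3/12)
I = 1.4287 + 2.2496 = 3.6783
F = (S − I)·e^(rT) = (109.92 − 3.6783) · e^(0.0887·10/12)
= 106.2417 · e^0.073917 = 106.2417 × 1.076717 = R$114.39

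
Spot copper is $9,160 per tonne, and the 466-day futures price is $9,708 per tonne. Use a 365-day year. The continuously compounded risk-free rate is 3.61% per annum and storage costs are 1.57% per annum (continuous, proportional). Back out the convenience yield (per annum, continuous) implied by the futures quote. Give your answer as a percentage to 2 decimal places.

F = S·e^((r+u−y)T) ⇒ (r+u−y) = ln(F/S)/T
ln(9708/9160) = 0.058104; /T ⇒ 0.045511
y = r + u − ln(F/S)/T = 0.0361 + 0.0157 − 0.045511 = 0.006289
y = 0.63%

0.63%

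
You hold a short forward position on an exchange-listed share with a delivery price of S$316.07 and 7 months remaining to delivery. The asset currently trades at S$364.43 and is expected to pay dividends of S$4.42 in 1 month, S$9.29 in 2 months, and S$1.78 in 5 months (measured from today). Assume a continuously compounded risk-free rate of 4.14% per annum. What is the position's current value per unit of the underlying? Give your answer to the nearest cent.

-S$40.52

PV(remaining dividends) I = 4.42·e^(−0.0414·1/12) + 9.29·e^(−0.0414·2/12) + 1.78·e^(−0.0414·5/12) = 15.3805
Current forward F = (S − I)·e^(rT) = (364.43 − 15.3805)·e^(0.0414·7/12) = 349.0495 × 1.024444 = 357.5817
Value (long) = (F − K)·e^(−rT) = (357.5817 − 316.07) × 0.976139 = 40.5212
Short position value = −(long value) = -S$40.52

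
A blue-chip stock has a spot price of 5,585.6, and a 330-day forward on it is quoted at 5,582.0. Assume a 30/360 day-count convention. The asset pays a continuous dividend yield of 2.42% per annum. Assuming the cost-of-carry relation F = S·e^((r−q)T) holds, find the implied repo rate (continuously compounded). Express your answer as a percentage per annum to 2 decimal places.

From F = S·e^((r−q)T): (r − q) = ln(F/S)/T
ln(5582.0/5585.6) = ln(0.999355) = -0.000645
(r − q) = -0.000645 / (330/360) = -0.000704
r = ln(F/S)/T + q = -0.000704 + 0.0242 = 0.023496
r = 2.35%

2.35%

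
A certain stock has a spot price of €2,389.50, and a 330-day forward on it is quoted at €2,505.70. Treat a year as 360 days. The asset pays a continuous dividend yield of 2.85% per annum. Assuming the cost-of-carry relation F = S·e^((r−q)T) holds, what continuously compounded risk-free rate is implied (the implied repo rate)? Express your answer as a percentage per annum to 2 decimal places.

8.03%

From F = S·e^((r−q)T): (r − q) = ln(F/S)/T
ln(2505.70/2389.50) = ln(1.048629) = 0.047484
(r − q) = 0.047484 / (330/360) = 0.051801
r = ln(F/S)/T + q = 0.051801 + 0.0285 = 0.080301
r = 8.03%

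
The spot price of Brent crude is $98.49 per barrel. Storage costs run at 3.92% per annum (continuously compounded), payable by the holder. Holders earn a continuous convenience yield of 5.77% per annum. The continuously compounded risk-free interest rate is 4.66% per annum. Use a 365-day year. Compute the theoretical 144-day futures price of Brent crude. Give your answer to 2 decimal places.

Net carry = r + u − y = 0.0466 + 0.0392 − 0.0577 = 0.0281
F = S·e^((r+u−y)T) = 98.49 · e^(0.0281 × 144/365) = 98.49 · e^0.011086
= 98.49 × 1.011148 = $99.59 per barrel

$99.59 per barrel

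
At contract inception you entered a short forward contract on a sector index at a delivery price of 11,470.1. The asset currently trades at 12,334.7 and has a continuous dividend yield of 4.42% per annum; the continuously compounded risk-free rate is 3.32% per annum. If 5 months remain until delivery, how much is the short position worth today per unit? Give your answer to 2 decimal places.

Current fair forward for the remaining 5 months: F = S·e^((r − q)·T), (r − q) = 0.0332 − 0.0442 = -0.0110
F = 12334.7 · e^(-0.0110 × 5/12) = 12334.7 × 0.99542715 = 12278.2953
Value of long forward = (F − K)·e^(−rT) = (12278.2953 − 11470.1) · e^(−0.0332·5/12)
= 808.1953 × 0.98626191 = 797.09
Short position value = −(long value) = -797.09

-797.09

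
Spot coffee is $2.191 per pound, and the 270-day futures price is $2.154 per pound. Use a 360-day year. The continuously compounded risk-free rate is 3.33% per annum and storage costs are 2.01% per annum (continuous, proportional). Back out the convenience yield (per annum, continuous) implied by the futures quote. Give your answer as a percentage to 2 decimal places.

F = S·e^((r+u−y)T) ⇒ (r+u−y) = ln(F/S)/T
ln(2.154/2.191) = -0.017031; /T ⇒ -0.022708
y = r + u − ln(F/S)/T = 0.0333 + 0.0201 + 0.022708 = 0.076108
y = 7.61%

7.61%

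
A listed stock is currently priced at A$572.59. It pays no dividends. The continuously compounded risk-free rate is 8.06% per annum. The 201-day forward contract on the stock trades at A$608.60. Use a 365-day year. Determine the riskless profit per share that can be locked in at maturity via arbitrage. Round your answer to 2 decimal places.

Fair forward: F* = S·e^(carry·T), with carry = r = 0.0806
F* = 572.59 · e^(0.0806 × 201/365) = 572.59 · e^0.044385 = 572.59 × 1.045385 = A$598.5770
Market A$608.60 > fair A$598.5770: forward overpriced → cash-and-carry (buy spot, short the forward).
At maturity, profit = |F_mkt − F*| = |608.60 − 598.5770| = A$10.02 per share

A$10.02 per share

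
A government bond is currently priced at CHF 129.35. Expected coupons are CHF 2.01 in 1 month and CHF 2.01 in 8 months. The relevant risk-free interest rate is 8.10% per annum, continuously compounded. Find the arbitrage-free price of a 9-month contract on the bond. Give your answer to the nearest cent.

PV(coupons) I = 2.01·e^(−0.0810·1/12) + 2.01·e^(−0.0810·8/12)
I = 1.9965 + 1.9043 = 3.9008
F = (S − I)·e^(rT) = (129.35 − 3.9008) · e^(0.0810·9/12)
= 125.4492 · e^0.060750 = 125.4492 × 1.062633 = CHF 133.31

CHF 133.31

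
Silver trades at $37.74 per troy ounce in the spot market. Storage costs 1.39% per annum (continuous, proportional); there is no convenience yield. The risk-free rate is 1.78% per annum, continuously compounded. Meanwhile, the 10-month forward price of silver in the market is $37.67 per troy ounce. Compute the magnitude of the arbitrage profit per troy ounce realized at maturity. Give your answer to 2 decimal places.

Fair forward: F* = S·e^(carry·T), with carry = (r + u) = 0.0178 + 0.0139 = 0.0317
F* = 37.74 · e^(0.0317 × 10/12) = 37.74 · e^0.026417 = 37.74 × 1.026769 = $38.7503
Market $37.67 < fair $38.7503: forward underpriced → reverse cash-and-carry (short spot, go long the forward).
At maturity, profit = |F_mkt − F*| = |37.67 − 38.7503| = $1.08 per troy ounce

$1.08 per troy ounce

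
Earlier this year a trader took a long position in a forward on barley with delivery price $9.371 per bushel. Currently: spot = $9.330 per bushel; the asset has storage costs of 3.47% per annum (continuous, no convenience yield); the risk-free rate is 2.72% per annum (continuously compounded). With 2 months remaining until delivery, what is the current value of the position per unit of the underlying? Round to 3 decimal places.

Current fair forward for the remaining 2 months: F = S·e^((r + u)·T), (r + u) = 0.0272 + 0.0347 = 0.0619
F = 9.330 · e^(0.0619 × 2/12) = 9.330 × 1.010370 = 9.4268
Value of long forward = (F − K)·e^(−rT) = (9.4268 − 9.371) · e^(−0.0272·2/12)
= 0.0558 × 0.995477 = 0.056

$0.056 per bushel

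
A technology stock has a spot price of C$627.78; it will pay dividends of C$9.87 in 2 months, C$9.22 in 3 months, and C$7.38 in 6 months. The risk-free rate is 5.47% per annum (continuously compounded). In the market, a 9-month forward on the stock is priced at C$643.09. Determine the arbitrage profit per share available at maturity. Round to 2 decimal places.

C$16.17 per share

PV(dividends) I = 9.87·e^(−0.0547·2/12) + 9.22·e^(−0.0547·3/12) + 7.38·e^(−0.0547·6/12) = 26.0561
Fair forward F* = (S − I)·e^(rT) = (627.78 − 26.0561)·e^0.041025 = 601.7239 × 1.041878 = 626.9229
Market C$643.09 > fair 626.9229: forward overpriced → cash-and-carry (borrow at r, buy the stock and collect the dividends, short the forward).
Profit at T = |F_mkt − F*| = |643.09 − 626.9229| = C$16.17 per share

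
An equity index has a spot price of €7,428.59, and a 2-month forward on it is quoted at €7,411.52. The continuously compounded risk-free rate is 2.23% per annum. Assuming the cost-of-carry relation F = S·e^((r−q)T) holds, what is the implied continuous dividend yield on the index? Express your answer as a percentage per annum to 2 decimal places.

3.61%

From F = S·e^((r−q)T): (r − q) = ln(F/S)/T
ln(7411.52/7428.59) = ln(0.997702) = -0.002301
(r − q) = -0.002301 / (2/12) = -0.013806
q = r − ln(F/S)/T = 0.0223 + 0.013806 = 0.036106
q = 3.61%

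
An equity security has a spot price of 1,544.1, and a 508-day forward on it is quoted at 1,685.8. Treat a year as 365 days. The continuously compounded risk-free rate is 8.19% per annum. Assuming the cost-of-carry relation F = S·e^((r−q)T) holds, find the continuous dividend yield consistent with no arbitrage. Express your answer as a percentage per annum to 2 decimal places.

From F = S·e^((r−q)T): (r − q) = ln(F/S)/T
ln(1685.8/1544.1) = ln(1.091769) = 0.087799
(r − q) = 0.087799 / (508/365) = 0.063084
q = r − ln(F/S)/T = 0.0819 − 0.063084 = 0.018816
q = 1.88%

1.88%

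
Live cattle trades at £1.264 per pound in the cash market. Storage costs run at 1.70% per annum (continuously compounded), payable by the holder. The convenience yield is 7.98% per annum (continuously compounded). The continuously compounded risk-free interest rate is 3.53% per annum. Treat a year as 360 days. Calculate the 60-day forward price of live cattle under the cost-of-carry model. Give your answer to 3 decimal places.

£1.258 per pound

Net carry = r + u − y = 0.0353 + 0.0170 − 0.0798 = -0.0275
F = S·e^((r+u−y)T) = 1.264 · e^(-0.0275 × 60/360) = 1.264 · e^-0.004583
= 1.264 × 0.995427 = £1.258 per pound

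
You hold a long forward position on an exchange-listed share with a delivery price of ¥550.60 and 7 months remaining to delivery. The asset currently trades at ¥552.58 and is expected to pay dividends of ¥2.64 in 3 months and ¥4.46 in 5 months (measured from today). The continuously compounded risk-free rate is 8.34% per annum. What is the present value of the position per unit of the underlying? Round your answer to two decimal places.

¥21.23

PV(remaining dividends) I = 2.64·e^(−0.0834·3/12) + 4.46·e^(−0.0834·5/12) = 6.8932
Current forward F = (S − I)·e^(rT) = (552.58 − 6.8932)·e^(0.0834·7/12) = 545.6868 × 1.049853 = 572.8909
Value (long) = (F − K)·e^(−rT) = (572.8909 − 550.60) × 0.952514 = 21.2324
Value = ¥21.23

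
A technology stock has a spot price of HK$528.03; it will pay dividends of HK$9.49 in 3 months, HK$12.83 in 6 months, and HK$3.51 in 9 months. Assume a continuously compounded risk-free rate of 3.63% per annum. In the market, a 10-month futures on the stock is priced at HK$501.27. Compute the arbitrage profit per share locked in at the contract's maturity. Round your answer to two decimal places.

HK$16.78 per share

PV(dividends) I = 9.49·e^(−0.0363·3/12) + 12.83·e^(−0.0363·6/12) + 3.51·e^(−0.0363·9/12) = 25.4192
Fair futures F* = (S − I)·e^(rT) = (528.03 − 25.4192)·e^0.030250 = 502.6108 × 1.030712 = 518.0470
Market HK$501.27 < fair 518.0470: forward underpriced → reverse cash-and-carry (short the stock, invest proceeds at r, pay the dividends, go long the forward).
Profit at T = |F_mkt − F*| = |501.27 − 518.0470| = HK$16.78 per share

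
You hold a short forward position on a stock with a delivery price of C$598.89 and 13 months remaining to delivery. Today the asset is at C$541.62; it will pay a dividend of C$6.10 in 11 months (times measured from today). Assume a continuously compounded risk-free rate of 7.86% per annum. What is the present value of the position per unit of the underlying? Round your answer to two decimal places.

C$14.06

PV(remaining dividends) I = 6.10·e^(−0.0786·11/12) = 5.6760
Current forward F = (S − I)·e^(rT) = (541.62 − 5.6760)·e^(0.0786·13/12) = 535.9440 × 1.088880 = 583.5787
Value (long) = (F − K)·e^(−rT) = (583.5787 − 598.89) × 0.918375 = -14.0615
Short position value = −(long value) = C$14.06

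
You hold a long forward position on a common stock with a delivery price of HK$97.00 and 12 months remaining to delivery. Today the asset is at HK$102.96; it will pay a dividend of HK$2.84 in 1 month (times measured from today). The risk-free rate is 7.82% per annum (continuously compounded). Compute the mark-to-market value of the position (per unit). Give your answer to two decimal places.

PV(remaining dividends) I = 2.84·e^(−0.0782·1/12) = 2.8216
Current forward F = (S − I)·e^(rT) = (102.96 − 2.8216)·e^(0.0782·12/12) = 100.1384 × 1.081339 = 108.2836
Value (long) = (F − K)·e^(−rT) = (108.2836 − 97.00) × 0.924779 = 10.4348
Value = HK$10.43

HK$10.43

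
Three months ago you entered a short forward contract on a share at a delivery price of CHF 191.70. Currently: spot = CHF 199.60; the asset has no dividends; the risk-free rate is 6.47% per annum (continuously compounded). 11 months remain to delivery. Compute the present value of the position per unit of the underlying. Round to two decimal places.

-CHF 18.94

Current fair forward for the remaining 11 months: F = S·e^(r·T), r = 0.0647
F = 199.60 · e^(0.0647 × 11/12) = 199.60 × 1.061102 = 211.7960
Value of long forward = (F − K)·e^(−rT) = (211.7960 − 191.70) · e^(−0.0647·11/12)
= 20.0960 × 0.942416 = 18.94
Short position value = −(long value) = -CHF 18.94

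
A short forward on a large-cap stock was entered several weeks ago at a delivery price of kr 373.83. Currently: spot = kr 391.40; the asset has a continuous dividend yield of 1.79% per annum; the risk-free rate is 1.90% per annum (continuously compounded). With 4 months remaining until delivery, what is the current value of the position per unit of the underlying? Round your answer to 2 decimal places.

Current fair forward for the remaining 4 months: F = S·e^((r − q)·T), (r − q) = 0.0190 − 0.0179 = 0.0011
F = 391.40 · e^(0.0011 × 4/12) = 391.40 × 1.000367 = 391.5436
Value of long forward = (F − K)·e^(−rT) = (391.5436 − 373.83) · e^(−0.0190·4/12)
= 17.7136 × 0.993687 = 17.60
Short position value = −(long value) = -kr 17.60

-kr 17.60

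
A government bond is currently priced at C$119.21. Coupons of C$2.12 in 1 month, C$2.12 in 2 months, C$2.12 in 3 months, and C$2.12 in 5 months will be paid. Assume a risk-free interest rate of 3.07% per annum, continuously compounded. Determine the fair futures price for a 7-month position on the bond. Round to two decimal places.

C$112.79

PV(coupons) I = 2.12·e^(−0.0307·1/12) + 2.12·e^(−0.0307·2/12) + 2.12·e^(−0.0307·3/12) + 2.12·e^(−0.0307·5/12)
I = 2.1146 + 2.1092 + 2.1038 + 2.0931 = 8.4207
F = (S − I)·e^(rT) = (119.21 − 8.4207) · e^(0.0307·7/12)
= 110.7893 · e^0.017908 = 110.7893 × 1.018069 = C$112.79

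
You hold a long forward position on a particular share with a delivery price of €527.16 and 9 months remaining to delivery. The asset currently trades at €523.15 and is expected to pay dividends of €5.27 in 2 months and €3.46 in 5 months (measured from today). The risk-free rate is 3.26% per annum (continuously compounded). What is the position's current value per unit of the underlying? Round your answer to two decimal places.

€0.07

PV(remaining dividends) I = 5.27·e^(−0.0326·2/12) + 3.46·e^(−0.0326·5/12) = 8.6548
Current forward F = (S − I)·e^(rT) = (523.15 − 8.6548)·e^(0.0326·9/12) = 514.4952 × 1.024751 = 527.2295
Value (long) = (F − K)·e^(−rT) = (527.2295 − 527.16) × 0.975846 = 0.0678
Value = €0.07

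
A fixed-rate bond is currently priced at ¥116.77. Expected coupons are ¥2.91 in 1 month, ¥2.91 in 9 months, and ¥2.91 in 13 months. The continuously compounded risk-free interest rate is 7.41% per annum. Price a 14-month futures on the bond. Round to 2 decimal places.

PV(coupons) I = 2.91·e^(−0.0741·1/12) + 2.91·e^(−0.0741·9/12) + 2.91·e^(−0.0741·13/12)
I = 2.8921 + 2.7527 + 2.6855 = 8.3303
F = (S − I)·e^(rT) = (116.77 − 8.3303) · e^(0.0741·14/12)
= 108.4397 · e^0.086450 = 108.4397 × 1.090297 = ¥118.23

¥118.23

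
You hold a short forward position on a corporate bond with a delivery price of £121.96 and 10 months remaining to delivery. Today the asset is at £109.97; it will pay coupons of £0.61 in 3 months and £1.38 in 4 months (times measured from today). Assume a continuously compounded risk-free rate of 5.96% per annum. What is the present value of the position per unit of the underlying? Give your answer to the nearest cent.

PV(remaining coupons) I = 0.61·e^(−0.0596·3/12) + 1.38·e^(−0.0596·4/12) = 1.9538
Current forward F = (S − I)·e^(rT) = (109.97 − 1.9538)·e^(0.0596·10/12) = 108.0162 × 1.050921 = 113.5165
Value (long) = (F − K)·e^(−rT) = (113.5165 − 121.96) × 0.951547 = -8.0344
Short position value = −(long value) = £8.03

£8.03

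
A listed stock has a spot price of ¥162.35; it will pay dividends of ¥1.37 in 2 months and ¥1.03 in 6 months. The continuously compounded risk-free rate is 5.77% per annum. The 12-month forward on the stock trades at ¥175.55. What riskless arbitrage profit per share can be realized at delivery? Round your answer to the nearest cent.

¥6.05 per share

PV(dividends) I = 1.37·e^(−0.0577·2/12) + 1.03·e^(−0.0577·6/12) = 2.3576
Fair forward F* = (S − I)·e^(rT) = (162.35 − 2.3576)·e^0.057700 = 159.9924 × 1.059397 = 169.4955
Market ¥175.55 > fair 169.4955: forward overpriced → cash-and-carry (borrow at r, buy the stock and collect the dividends, short the forward).
Profit at T = |F_mkt − F*| = |175.55 − 169.4955| = ¥6.05 per share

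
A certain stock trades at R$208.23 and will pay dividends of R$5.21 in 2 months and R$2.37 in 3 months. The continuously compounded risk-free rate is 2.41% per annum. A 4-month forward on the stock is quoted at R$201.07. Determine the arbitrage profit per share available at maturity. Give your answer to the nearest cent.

R$1.23 per share

PV(dividends) I = 5.21·e^(−0.0241·2/12) + 2.37·e^(−0.0241·3/12) = 7.5449
Fair forward F* = (S − I)·e^(rT) = (208.23 − 7.5449)·e^0.008033 = 200.6851 × 1.008065 = 202.3036
Market R$201.07 < fair 202.3036: forward underpriced → reverse cash-and-carry (short the stock, invest proceeds at r, pay the dividends, go long the forward).
Profit at T = |F_mkt − F*| = |201.07 − 202.3036| = R$1.23 per share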